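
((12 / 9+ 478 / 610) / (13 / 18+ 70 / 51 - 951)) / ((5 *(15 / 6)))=-395148 / 2214033125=-0.00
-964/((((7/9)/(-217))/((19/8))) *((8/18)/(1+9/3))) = 11497869/2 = 5748934.50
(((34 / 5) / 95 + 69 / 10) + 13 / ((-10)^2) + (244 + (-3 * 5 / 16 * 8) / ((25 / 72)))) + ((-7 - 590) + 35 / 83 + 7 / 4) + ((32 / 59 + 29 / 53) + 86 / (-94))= -4231567002797 / 11588505650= -365.15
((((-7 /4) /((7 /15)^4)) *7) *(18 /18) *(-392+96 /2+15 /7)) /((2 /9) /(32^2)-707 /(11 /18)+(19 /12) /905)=-1389317410800000 /18203141721947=-76.32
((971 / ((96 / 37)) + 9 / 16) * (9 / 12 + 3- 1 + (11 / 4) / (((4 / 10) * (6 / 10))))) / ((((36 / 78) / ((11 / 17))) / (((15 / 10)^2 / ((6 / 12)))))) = 1754541503 / 52224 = 33596.46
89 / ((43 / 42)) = 3738 / 43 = 86.93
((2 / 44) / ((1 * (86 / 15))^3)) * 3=10125 / 13993232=0.00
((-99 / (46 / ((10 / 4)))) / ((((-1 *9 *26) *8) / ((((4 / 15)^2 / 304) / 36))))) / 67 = 11 / 39463407360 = 0.00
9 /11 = 0.82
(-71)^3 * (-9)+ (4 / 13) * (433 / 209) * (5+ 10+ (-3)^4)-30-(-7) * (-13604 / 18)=78639374767 / 24453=3215939.75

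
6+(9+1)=16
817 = 817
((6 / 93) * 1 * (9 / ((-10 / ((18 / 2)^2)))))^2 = 531441 / 24025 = 22.12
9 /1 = 9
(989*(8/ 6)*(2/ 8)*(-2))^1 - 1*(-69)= -590.33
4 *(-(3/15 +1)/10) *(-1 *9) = 108/25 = 4.32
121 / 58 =2.09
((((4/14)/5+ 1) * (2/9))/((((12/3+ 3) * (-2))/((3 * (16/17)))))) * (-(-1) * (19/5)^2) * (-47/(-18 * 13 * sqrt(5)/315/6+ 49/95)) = 11784667388 * sqrt(5)/560635775+ 7013546988/80090825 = 134.57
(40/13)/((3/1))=40/39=1.03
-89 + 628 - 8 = 531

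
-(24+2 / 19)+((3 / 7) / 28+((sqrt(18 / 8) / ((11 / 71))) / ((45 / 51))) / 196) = -9845277 / 409640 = -24.03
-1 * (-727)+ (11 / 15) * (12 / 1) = 3679 / 5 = 735.80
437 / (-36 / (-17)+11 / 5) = 37145 / 367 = 101.21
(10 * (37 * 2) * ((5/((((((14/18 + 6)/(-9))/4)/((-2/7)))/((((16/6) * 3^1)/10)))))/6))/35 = 63936/2989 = 21.39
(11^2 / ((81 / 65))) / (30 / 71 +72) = 558415 / 416502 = 1.34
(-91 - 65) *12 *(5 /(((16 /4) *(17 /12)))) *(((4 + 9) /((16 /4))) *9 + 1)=-849420 /17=-49965.88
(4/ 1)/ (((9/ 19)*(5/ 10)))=16.89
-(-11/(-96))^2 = -121/9216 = -0.01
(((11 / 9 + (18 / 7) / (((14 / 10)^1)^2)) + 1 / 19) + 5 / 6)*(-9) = -401203 / 13034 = -30.78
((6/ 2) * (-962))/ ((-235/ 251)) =3082.49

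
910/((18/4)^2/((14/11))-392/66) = 91.26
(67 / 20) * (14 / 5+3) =1943 / 100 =19.43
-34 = -34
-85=-85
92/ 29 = 3.17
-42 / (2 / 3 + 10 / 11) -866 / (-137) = -72425 / 3562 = -20.33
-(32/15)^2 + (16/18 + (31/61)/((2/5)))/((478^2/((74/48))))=-685054986473/150525259200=-4.55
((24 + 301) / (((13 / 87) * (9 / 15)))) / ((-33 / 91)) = -329875 / 33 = -9996.21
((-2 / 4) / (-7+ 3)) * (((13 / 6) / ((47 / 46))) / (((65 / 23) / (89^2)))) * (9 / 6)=4190209 / 3760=1114.42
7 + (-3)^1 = 4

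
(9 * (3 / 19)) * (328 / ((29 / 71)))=628776 / 551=1141.15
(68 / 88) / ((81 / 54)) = 17 / 33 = 0.52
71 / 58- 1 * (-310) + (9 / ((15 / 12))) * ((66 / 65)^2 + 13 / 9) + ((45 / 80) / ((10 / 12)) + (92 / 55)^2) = 197191578387 / 593021000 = 332.52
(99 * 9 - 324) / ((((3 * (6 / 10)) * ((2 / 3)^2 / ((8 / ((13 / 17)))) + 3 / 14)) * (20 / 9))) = 552.05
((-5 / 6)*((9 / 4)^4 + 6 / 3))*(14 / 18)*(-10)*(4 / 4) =1237775 / 6912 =179.08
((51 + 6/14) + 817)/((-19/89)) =-541031/133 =-4067.90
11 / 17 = 0.65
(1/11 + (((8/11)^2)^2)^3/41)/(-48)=-11766497971787/6176427045386928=-0.00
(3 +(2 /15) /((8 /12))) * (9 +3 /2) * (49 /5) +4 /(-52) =106991 /325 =329.20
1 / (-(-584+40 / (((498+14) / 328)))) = 8 / 4467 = 0.00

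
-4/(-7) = 4/7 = 0.57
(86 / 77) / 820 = 0.00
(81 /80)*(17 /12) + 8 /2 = 1739 /320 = 5.43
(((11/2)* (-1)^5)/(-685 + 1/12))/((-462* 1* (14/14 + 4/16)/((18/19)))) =-72/5465635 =-0.00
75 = 75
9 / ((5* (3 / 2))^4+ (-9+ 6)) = 48 / 16859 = 0.00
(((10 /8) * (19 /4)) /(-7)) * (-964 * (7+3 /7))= 297635 /49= 6074.18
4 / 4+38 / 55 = 93 / 55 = 1.69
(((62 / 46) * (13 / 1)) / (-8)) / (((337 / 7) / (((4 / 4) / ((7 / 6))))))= -1209 / 31004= -0.04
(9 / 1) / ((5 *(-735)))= -3 / 1225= -0.00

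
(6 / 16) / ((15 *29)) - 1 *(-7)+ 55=71921 / 1160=62.00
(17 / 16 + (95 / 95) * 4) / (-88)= -81 / 1408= -0.06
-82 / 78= -41 / 39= -1.05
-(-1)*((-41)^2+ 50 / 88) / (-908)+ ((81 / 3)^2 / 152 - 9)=-4596957 / 759088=-6.06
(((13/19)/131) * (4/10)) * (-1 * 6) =-156/12445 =-0.01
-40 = -40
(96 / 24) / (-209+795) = 2 / 293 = 0.01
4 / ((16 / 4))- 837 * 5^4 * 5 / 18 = -290623 / 2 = -145311.50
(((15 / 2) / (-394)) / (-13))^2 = 225 / 104939536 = 0.00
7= 7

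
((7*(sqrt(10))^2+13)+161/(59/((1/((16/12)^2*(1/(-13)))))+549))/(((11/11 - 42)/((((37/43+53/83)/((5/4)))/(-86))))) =11281703360/398223691483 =0.03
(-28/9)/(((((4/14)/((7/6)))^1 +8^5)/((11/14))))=-539/7225398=-0.00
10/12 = 5/6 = 0.83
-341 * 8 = -2728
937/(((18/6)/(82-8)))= 69338/3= 23112.67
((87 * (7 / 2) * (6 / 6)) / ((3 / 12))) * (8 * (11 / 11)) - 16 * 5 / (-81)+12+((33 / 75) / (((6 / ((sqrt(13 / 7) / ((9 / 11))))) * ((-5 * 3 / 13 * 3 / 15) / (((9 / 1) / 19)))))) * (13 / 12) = 790316 / 81 - 20449 * sqrt(91) / 718200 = 9756.72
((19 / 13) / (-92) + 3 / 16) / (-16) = -821 / 76544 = -0.01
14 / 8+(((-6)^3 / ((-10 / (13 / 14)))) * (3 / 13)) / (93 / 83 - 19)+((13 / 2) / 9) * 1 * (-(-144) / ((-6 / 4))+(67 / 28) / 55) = -697374277 / 10284120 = -67.81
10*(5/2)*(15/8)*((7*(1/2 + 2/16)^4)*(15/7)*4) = 3515625/8192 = 429.15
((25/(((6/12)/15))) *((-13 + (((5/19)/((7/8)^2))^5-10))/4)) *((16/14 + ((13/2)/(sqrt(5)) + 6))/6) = -7221.75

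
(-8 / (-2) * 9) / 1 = 36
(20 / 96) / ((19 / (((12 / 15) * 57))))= 1 / 2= 0.50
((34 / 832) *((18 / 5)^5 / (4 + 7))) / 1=2.25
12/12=1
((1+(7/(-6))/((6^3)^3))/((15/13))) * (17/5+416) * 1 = 183152025901/503884800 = 363.48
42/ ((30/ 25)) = 35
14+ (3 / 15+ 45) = 296 / 5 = 59.20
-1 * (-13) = 13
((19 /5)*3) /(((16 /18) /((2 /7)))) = 513 /140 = 3.66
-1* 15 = -15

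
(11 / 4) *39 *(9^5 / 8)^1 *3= 75996063 / 32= 2374876.97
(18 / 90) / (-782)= -1 / 3910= -0.00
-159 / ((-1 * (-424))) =-3 / 8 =-0.38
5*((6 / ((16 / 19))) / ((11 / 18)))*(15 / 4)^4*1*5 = 649265625 / 11264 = 57640.77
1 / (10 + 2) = 1 / 12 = 0.08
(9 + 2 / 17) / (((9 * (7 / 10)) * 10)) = 0.14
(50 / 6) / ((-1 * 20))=-5 / 12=-0.42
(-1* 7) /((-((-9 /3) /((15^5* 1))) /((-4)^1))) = 7087500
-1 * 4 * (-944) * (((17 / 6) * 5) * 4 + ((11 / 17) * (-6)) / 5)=53815552 / 255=211041.38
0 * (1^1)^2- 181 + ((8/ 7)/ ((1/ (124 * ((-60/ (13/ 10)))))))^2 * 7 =354262825877/ 1183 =299461391.27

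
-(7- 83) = 76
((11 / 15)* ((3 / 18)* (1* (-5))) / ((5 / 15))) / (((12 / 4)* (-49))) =11 / 882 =0.01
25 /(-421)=-25 /421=-0.06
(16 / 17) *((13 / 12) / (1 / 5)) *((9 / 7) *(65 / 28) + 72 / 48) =19045 / 833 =22.86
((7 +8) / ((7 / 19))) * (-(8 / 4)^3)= -2280 / 7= -325.71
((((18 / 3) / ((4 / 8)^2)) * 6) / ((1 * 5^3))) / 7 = 144 / 875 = 0.16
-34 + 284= 250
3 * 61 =183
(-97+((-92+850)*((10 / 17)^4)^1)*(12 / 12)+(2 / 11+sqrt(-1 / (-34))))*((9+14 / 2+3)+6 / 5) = -112511273 / 918731+101*sqrt(34) / 170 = -119.00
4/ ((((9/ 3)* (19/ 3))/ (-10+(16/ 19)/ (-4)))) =-776/ 361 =-2.15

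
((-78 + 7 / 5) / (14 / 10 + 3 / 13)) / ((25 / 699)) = -3480321 / 2650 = -1313.33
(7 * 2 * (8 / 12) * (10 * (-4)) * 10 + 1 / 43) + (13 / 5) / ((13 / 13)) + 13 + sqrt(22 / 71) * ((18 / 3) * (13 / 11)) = -2397923 / 645 + 78 * sqrt(1562) / 781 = -3713.76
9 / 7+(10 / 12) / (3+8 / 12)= 233 / 154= 1.51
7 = 7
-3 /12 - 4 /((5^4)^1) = -641 /2500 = -0.26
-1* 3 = -3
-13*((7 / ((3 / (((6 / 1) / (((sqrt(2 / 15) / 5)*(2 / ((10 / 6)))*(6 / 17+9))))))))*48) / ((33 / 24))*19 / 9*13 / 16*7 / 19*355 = -1738955.10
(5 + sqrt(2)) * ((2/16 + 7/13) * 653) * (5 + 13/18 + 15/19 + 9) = 79675795 * sqrt(2)/11856 + 398378975/11856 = 43105.40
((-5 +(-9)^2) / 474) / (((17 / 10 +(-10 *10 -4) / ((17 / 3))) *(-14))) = 170 / 247191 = 0.00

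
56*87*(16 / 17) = 77952 / 17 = 4585.41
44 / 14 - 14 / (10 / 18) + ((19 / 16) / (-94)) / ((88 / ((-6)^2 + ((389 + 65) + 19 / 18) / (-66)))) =-121407777577 / 5503196160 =-22.06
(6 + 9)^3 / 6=1125 / 2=562.50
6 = 6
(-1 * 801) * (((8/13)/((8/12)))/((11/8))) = -76896/143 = -537.73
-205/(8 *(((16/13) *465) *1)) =-533/11904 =-0.04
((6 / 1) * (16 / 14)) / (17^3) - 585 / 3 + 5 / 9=-60183818 / 309519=-194.44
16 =16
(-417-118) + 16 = -519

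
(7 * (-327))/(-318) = 763/106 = 7.20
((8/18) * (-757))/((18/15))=-7570/27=-280.37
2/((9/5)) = 10/9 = 1.11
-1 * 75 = -75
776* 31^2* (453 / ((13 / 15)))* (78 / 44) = 7600914180 / 11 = 690992198.18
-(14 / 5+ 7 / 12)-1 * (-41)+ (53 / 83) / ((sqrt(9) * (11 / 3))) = 2063821 / 54780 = 37.67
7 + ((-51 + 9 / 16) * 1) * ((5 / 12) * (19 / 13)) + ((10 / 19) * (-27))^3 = -16511590929 / 5706688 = -2893.38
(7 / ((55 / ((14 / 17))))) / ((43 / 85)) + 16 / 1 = 7666 / 473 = 16.21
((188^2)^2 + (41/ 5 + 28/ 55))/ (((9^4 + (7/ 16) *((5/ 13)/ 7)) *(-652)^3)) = -893176816467/ 1300230825447620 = -0.00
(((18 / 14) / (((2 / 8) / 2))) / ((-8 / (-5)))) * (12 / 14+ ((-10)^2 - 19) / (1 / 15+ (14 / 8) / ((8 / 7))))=12454290 / 37583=331.38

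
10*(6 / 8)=15 / 2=7.50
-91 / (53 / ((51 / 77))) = -1.14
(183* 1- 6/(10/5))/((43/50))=9000/43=209.30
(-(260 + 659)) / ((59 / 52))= -47788 / 59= -809.97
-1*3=-3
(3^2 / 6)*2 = 3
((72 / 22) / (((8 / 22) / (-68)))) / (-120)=51 / 10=5.10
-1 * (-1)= 1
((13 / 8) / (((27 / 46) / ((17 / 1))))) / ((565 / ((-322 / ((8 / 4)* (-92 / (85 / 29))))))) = 604877 / 1415664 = 0.43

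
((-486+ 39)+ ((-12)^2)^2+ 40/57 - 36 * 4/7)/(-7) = -8087383/2793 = -2895.59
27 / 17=1.59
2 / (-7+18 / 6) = -1 / 2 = -0.50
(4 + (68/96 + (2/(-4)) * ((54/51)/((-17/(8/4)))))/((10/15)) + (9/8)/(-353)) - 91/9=-72840713/14690448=-4.96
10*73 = 730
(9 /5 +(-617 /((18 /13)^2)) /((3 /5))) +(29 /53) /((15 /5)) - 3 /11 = -1514934851 /2833380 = -534.67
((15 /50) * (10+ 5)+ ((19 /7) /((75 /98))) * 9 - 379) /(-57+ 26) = 17129 /1550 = 11.05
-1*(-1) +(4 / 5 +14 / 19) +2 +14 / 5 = 697 / 95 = 7.34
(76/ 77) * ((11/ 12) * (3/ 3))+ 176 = 3715/ 21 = 176.90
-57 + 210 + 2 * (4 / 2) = 157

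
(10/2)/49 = 5/49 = 0.10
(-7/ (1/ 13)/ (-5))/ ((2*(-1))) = -91/ 10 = -9.10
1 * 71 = 71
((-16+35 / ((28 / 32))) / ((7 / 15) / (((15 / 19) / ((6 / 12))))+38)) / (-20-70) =-120 / 17233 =-0.01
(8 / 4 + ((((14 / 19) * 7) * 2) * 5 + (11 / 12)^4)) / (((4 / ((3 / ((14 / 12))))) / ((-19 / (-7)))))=21387427 / 225792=94.72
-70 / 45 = -14 / 9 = -1.56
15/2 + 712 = 1439/2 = 719.50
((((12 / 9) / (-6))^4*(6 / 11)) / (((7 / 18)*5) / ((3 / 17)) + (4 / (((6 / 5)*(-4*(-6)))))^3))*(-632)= -1294336 / 16968765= -0.08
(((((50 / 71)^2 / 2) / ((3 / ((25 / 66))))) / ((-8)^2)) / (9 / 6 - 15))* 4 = -15625 / 107796744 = -0.00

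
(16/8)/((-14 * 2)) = -0.07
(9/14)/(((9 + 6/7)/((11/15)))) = 11/230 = 0.05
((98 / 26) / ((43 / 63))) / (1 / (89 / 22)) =274743 / 12298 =22.34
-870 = -870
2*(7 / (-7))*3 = -6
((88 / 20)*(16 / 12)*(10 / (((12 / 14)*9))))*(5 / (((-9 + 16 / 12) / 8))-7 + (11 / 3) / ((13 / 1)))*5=-32974480 / 72657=-453.84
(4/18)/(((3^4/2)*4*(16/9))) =1/1296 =0.00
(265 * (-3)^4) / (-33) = -7155 / 11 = -650.45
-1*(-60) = 60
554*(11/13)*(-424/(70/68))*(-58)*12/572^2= 347411184/845845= 410.73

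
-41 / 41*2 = -2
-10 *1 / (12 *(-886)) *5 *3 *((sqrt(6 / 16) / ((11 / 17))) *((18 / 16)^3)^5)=87503731140225825 *sqrt(6) / 2743255123022053376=0.08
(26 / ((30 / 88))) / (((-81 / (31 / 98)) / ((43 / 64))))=-190619 / 952560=-0.20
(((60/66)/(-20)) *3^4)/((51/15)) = -405/374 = -1.08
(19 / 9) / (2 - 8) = -19 / 54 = -0.35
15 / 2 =7.50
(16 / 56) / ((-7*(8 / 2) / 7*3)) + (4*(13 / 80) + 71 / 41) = 40603 / 17220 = 2.36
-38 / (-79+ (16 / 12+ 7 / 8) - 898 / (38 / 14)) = 17328 / 185881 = 0.09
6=6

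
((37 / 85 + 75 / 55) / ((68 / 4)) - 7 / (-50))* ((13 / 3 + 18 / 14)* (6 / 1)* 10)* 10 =18442456 / 22253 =828.76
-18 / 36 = -1 / 2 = -0.50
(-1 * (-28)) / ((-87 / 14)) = -392 / 87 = -4.51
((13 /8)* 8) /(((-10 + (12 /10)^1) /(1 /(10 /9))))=-117 /88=-1.33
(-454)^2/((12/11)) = 566819/3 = 188939.67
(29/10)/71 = 29/710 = 0.04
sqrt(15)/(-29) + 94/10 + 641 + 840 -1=7447/5 -sqrt(15)/29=1489.27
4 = 4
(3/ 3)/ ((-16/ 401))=-401/ 16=-25.06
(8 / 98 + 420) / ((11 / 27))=555768 / 539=1031.11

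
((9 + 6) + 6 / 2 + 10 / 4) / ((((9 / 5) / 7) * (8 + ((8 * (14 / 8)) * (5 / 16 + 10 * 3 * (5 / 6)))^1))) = 5740 / 26091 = 0.22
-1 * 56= -56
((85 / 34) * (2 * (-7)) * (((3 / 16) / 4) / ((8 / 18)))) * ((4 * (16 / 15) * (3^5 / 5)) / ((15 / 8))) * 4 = -40824 / 25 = -1632.96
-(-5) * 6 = 30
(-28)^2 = 784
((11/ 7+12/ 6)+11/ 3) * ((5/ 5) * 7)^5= 121650.67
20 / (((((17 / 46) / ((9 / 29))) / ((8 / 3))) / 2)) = 44160 / 493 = 89.57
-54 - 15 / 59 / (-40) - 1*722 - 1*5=-368629 / 472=-780.99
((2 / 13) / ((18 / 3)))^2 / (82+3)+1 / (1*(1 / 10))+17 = 3490696 / 129285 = 27.00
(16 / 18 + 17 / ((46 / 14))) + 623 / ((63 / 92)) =63193 / 69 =915.84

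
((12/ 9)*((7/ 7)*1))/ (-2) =-2/ 3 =-0.67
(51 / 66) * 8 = 68 / 11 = 6.18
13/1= 13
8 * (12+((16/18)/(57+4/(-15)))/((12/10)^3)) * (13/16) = 10761361/137862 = 78.06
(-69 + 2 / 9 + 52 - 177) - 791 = -8863 / 9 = -984.78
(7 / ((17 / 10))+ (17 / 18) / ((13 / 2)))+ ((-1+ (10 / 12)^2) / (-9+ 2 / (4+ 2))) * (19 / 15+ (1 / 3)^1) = 42956 / 9945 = 4.32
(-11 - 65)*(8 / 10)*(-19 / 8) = 722 / 5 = 144.40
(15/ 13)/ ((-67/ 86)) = -1290/ 871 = -1.48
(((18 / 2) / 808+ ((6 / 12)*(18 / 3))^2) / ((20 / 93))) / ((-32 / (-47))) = 31825251 / 517120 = 61.54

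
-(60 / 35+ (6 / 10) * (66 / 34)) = -2.88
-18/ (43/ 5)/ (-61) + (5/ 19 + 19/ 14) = 1154453/ 697718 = 1.65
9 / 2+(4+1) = 19 / 2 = 9.50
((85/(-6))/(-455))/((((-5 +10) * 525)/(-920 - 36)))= -8126/716625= -0.01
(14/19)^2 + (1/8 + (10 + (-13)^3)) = -6314127/2888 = -2186.33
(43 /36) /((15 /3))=43 /180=0.24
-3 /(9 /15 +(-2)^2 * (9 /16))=-20 /19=-1.05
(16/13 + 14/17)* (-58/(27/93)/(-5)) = 816292/9945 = 82.08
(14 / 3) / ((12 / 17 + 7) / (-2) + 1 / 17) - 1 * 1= -863 / 387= -2.23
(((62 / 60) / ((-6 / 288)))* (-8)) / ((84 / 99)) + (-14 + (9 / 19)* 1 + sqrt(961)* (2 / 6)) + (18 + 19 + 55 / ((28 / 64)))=1251221 / 1995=627.18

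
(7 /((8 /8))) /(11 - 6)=7 /5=1.40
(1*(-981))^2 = 962361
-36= -36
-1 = -1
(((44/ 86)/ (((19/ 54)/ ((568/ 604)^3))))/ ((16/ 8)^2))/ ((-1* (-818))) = 425198268/ 1150472405503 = 0.00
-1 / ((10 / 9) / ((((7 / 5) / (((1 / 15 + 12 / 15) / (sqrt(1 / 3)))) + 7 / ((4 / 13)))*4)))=-819 / 10-126*sqrt(3) / 65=-85.26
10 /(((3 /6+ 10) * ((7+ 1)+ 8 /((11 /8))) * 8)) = 55 /6384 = 0.01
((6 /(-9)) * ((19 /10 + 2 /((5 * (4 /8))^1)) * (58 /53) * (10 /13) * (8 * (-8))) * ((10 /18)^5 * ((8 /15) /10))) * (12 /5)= 2969600 /4520529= 0.66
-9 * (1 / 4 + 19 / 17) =-12.31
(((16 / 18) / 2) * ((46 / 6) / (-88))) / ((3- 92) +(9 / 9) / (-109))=2507 / 5762988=0.00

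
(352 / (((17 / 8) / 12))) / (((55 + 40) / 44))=1486848 / 1615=920.65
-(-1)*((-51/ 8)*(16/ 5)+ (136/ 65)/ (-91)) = -120802/ 5915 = -20.42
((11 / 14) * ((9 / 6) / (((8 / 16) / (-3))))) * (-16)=792 / 7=113.14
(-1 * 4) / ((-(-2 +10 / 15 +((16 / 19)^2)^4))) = -50950689123 / 13762337569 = -3.70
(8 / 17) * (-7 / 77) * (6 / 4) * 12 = -144 / 187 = -0.77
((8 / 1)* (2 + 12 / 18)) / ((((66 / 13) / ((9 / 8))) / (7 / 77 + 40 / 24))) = 3016 / 363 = 8.31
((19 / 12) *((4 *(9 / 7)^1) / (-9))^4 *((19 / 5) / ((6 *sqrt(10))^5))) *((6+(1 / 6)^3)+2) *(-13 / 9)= -1159171 *sqrt(10) / 1215228420000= -0.00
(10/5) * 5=10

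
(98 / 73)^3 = 941192 / 389017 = 2.42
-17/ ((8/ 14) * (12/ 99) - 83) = 3927/ 19157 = 0.20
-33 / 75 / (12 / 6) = -11 / 50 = -0.22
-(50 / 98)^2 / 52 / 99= -0.00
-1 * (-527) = 527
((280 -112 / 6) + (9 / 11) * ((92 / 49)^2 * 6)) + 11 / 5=111258523 / 396165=280.84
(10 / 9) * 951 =3170 / 3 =1056.67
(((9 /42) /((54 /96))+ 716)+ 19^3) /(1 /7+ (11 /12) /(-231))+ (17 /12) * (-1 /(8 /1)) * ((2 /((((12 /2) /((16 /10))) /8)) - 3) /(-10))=5497910741 /100800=54542.77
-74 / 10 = -37 / 5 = -7.40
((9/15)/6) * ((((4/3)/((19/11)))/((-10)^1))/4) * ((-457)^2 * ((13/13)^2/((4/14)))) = -16081373/11400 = -1410.65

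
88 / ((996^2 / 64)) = 352 / 62001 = 0.01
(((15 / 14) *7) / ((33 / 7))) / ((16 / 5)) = 175 / 352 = 0.50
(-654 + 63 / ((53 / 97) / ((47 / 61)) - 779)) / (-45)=773609443 / 53223420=14.54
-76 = -76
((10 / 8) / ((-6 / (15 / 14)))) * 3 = -75 / 112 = -0.67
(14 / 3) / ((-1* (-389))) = 14 / 1167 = 0.01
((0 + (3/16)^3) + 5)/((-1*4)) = -20507/16384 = -1.25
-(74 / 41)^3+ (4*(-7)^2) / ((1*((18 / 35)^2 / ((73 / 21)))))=43044353543 / 16747803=2570.15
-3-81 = -84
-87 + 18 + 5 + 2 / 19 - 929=-18865 / 19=-992.89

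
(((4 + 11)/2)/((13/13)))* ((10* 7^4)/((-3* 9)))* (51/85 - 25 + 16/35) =1437170/9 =159685.56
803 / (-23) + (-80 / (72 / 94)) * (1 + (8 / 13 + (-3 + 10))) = -934.74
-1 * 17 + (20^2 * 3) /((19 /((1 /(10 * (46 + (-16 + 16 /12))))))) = -15001 /893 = -16.80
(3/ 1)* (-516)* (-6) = 9288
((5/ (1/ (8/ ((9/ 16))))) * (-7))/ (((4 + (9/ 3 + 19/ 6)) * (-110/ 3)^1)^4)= -653184/ 25339619760125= -0.00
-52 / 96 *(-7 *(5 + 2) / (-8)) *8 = -637 / 24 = -26.54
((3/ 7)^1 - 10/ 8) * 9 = -7.39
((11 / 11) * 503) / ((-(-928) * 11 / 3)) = 1509 / 10208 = 0.15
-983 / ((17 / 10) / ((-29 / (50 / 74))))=2109518 / 85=24817.86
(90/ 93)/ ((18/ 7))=35/ 93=0.38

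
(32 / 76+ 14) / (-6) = -137 / 57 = -2.40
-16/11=-1.45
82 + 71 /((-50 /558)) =-17759 /25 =-710.36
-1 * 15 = -15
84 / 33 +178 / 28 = 1371 / 154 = 8.90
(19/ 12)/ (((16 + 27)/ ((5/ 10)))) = 19/ 1032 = 0.02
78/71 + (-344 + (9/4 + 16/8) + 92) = -70049/284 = -246.65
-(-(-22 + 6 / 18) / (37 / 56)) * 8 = -29120 / 111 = -262.34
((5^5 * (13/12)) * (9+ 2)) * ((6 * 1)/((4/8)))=446875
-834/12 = -69.50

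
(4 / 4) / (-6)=-0.17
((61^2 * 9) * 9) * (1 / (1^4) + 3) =1205604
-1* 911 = -911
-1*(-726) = 726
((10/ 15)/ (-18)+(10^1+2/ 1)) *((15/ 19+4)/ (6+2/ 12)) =3094/ 333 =9.29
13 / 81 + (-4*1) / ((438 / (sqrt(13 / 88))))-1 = -68 / 81-sqrt(286) / 4818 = -0.84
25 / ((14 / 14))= 25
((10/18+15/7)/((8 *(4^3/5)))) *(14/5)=85/1152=0.07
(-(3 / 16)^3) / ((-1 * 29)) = 27 / 118784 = 0.00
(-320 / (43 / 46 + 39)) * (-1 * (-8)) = -117760 / 1837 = -64.10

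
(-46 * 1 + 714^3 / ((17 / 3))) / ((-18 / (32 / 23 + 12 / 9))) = -6038019500 / 621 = -9723058.78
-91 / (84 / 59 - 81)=5369 / 4695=1.14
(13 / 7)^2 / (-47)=-169 / 2303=-0.07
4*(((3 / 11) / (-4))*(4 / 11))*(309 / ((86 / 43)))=-1854 / 121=-15.32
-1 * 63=-63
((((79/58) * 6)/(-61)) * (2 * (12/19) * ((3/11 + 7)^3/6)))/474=-1024000/44736241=-0.02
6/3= 2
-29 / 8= -3.62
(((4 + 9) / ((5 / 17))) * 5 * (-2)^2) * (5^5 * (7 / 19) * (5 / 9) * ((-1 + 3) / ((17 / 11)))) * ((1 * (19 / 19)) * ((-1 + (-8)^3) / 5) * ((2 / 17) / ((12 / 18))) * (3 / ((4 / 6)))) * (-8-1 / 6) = 8277018750 / 17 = 486883455.88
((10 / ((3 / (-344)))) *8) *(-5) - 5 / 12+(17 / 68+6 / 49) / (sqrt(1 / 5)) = 73 *sqrt(5) / 196+183465 / 4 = 45867.08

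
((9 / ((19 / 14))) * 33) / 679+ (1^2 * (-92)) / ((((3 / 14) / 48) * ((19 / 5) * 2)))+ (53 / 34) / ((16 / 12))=-679278019 / 250648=-2710.09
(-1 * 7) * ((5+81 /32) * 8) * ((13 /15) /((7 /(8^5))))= -25665536 /15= -1711035.73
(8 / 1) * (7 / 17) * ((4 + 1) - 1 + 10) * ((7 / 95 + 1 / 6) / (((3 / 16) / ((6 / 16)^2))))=13426 / 1615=8.31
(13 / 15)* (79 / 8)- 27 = -2213 / 120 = -18.44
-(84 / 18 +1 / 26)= -367 / 78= -4.71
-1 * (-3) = 3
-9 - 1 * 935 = -944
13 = 13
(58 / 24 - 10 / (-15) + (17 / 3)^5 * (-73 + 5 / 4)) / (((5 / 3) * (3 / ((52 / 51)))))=-5297447506 / 61965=-85490.96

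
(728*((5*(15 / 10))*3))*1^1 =16380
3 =3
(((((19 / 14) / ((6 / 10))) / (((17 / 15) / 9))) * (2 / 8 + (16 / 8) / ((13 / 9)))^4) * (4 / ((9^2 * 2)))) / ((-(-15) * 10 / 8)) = 58341875 / 345473856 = 0.17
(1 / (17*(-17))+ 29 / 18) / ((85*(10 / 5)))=8363 / 884340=0.01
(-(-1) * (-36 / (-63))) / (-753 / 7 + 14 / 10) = -5 / 929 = -0.01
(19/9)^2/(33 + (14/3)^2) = 361/4437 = 0.08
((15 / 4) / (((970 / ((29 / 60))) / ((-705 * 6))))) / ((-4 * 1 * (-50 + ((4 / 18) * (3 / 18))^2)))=-8942643 / 226275392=-0.04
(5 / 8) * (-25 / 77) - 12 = -7517 / 616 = -12.20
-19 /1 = -19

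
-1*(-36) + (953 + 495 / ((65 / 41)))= 1301.23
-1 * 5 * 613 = -3065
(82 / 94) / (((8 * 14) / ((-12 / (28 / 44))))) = -1353 / 9212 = -0.15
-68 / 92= -17 / 23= -0.74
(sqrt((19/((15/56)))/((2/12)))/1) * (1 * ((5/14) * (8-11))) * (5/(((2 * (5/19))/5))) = -285 * sqrt(665)/7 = -1049.92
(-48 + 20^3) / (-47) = -7952 / 47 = -169.19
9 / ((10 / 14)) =63 / 5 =12.60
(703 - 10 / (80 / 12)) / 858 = 0.82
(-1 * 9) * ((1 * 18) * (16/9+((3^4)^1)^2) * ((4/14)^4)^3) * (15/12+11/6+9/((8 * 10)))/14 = -6958518528/96889010407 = -0.07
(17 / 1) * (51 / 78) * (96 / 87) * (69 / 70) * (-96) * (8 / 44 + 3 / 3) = -15314688 / 11165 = -1371.67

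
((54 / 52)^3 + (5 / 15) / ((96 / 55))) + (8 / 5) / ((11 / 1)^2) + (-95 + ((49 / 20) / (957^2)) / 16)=-5483264758991 / 58534407360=-93.68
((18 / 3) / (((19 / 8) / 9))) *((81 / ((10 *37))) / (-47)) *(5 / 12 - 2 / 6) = -1458 / 165205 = -0.01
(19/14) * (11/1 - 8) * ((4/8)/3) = 19/28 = 0.68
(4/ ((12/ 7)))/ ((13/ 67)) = 469/ 39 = 12.03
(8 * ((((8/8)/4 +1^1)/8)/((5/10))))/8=5/16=0.31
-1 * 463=-463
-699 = -699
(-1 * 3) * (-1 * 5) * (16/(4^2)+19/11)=450/11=40.91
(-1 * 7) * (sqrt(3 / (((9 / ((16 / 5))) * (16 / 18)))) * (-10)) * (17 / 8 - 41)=-2177 * sqrt(30) / 4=-2980.98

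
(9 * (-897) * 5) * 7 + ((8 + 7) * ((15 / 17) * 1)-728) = -4815586 / 17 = -283269.76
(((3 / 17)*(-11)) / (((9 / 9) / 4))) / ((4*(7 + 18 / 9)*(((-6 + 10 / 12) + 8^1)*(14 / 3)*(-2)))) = 33 / 4046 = 0.01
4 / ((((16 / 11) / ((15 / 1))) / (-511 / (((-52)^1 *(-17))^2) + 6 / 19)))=772039455 / 59390656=13.00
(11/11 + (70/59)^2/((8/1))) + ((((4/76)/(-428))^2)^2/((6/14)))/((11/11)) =53703863374420719535/45668290804045056768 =1.18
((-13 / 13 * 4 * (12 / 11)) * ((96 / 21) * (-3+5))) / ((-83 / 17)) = 52224 / 6391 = 8.17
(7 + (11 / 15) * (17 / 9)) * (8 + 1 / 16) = 12169 / 180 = 67.61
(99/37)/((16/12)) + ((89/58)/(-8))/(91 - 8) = 2856223/1424944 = 2.00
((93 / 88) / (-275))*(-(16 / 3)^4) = 253952 / 81675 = 3.11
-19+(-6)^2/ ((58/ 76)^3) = 62.00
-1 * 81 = -81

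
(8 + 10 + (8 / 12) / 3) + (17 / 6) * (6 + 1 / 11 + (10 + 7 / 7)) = 6598 / 99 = 66.65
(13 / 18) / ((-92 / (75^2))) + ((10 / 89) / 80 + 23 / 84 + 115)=6114265 / 85974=71.12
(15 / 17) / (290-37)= 15 / 4301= 0.00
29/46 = 0.63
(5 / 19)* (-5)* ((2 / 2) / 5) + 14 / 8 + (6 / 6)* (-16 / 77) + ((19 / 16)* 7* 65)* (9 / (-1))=-113798775 / 23408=-4861.53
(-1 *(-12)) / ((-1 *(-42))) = 2 / 7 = 0.29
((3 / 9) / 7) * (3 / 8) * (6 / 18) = 1 / 168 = 0.01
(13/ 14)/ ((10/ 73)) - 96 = -12491/ 140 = -89.22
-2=-2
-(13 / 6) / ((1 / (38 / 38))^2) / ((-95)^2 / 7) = -91 / 54150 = -0.00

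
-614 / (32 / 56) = -2149 / 2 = -1074.50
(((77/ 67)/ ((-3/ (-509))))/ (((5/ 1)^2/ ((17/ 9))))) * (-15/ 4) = -666281/ 12060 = -55.25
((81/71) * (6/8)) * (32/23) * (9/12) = 1458/1633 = 0.89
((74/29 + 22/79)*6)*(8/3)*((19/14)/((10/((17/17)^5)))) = 492784/80185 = 6.15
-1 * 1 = -1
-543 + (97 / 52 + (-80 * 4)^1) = -44779 / 52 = -861.13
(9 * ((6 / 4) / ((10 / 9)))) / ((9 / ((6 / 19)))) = 81 / 190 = 0.43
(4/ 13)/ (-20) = -0.02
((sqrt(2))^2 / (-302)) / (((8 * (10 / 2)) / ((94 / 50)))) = -47 / 151000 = -0.00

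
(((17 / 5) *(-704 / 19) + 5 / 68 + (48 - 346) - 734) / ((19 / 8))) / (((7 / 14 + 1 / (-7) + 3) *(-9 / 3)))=209441932 / 4326585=48.41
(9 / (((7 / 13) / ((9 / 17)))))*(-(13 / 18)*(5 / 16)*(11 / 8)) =-83655 / 30464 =-2.75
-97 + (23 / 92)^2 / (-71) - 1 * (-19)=-88609 / 1136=-78.00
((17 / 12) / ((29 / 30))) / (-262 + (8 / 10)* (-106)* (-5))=85 / 9396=0.01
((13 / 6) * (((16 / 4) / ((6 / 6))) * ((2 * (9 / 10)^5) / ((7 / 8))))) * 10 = 116.97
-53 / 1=-53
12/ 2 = 6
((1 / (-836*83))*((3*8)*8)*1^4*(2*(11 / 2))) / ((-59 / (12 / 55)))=576 / 5117365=0.00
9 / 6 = 3 / 2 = 1.50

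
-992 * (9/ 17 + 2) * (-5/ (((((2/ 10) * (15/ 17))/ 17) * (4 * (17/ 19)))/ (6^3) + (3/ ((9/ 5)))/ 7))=510592320/ 9697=52654.67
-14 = -14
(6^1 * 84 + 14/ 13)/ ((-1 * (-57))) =8.86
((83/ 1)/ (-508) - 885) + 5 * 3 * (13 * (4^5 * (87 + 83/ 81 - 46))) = 115085541019/ 13716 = 8390605.21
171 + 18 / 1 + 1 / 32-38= 4833 / 32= 151.03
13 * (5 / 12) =65 / 12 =5.42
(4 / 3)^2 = 16 / 9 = 1.78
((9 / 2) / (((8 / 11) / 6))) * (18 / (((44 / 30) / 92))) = 83835 / 2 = 41917.50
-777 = -777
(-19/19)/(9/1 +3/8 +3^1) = -8/99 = -0.08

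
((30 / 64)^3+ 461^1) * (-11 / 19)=-166203653 / 622592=-266.95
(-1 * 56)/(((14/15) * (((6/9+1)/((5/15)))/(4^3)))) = -768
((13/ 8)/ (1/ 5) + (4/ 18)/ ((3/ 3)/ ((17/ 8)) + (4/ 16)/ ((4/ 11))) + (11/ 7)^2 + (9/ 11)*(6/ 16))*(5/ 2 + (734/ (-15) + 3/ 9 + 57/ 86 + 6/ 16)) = -750753496369/ 1501869600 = -499.88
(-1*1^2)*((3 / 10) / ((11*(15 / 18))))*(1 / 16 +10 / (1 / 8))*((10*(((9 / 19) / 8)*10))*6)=-311283 / 3344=-93.09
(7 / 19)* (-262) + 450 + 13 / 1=6963 / 19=366.47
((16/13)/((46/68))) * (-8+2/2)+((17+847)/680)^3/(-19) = -44809825888/3488844125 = -12.84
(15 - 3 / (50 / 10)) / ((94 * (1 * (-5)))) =-36 / 1175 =-0.03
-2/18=-1/9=-0.11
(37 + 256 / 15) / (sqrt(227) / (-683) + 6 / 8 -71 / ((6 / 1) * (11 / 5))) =-10170824213836 / 870730923605 + 3217126704 * sqrt(227) / 870730923605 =-11.63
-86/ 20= -43/ 10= -4.30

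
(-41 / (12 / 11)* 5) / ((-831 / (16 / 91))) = 9020 / 226863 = 0.04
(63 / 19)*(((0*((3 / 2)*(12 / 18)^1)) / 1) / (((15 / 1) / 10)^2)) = 0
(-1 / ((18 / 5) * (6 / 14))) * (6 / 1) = -35 / 9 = -3.89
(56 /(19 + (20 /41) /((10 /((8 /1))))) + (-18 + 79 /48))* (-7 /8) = 1199023 /101760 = 11.78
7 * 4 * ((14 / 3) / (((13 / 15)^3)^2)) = 1488375000 / 4826809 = 308.36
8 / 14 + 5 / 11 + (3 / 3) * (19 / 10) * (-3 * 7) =-29933 / 770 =-38.87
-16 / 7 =-2.29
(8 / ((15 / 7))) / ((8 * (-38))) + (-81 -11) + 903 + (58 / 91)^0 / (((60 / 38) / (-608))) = 425.92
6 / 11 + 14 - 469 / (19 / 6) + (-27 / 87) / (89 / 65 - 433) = -7570459357 / 56682472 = -133.56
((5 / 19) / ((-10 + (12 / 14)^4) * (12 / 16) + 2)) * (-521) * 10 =269.09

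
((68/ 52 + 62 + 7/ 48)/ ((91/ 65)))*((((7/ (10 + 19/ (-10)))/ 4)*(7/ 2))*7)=48503875/ 202176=239.91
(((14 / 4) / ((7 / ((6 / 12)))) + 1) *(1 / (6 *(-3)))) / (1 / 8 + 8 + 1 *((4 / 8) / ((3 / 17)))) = -5 / 789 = -0.01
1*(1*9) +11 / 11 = 10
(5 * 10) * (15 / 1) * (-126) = -94500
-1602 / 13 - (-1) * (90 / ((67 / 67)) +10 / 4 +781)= 19507 / 26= 750.27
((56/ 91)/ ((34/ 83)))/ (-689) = -332/ 152269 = -0.00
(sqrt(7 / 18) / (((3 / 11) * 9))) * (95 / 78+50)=43945 * sqrt(14) / 12636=13.01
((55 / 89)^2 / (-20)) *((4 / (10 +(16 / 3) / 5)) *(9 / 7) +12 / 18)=-298265 / 13806303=-0.02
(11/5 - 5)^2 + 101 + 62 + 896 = 26671/25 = 1066.84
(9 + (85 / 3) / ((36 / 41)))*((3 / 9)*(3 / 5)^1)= 4457 / 540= 8.25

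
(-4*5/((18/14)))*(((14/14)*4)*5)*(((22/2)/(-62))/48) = 1925/1674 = 1.15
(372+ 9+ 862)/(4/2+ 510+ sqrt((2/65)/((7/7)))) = 20683520/8519679 - 1243 * sqrt(130)/17039358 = 2.43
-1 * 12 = -12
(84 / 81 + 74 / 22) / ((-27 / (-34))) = 44438 / 8019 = 5.54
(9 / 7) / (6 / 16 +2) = 72 / 133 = 0.54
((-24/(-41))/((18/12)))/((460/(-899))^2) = 808201/542225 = 1.49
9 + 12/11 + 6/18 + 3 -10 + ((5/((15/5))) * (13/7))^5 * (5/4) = 64431322259/179700444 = 358.55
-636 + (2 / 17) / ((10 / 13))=-54047 / 85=-635.85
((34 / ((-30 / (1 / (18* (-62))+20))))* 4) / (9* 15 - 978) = 379423 / 3527955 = 0.11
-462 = -462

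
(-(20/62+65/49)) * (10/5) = -5010/1519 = -3.30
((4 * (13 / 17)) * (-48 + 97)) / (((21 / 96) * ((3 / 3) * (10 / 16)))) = 93184 / 85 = 1096.28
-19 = -19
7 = 7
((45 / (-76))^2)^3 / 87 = 2767921875 / 5588297928704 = 0.00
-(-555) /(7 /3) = 1665 /7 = 237.86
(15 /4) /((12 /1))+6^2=581 /16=36.31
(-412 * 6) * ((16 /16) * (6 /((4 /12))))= -44496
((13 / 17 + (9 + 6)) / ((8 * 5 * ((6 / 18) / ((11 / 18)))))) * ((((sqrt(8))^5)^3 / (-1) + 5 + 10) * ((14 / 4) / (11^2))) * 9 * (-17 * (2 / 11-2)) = 21105 / 242-2950692864 * sqrt(2) / 121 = -34486771.19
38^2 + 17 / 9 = 13013 / 9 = 1445.89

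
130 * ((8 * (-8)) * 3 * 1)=-24960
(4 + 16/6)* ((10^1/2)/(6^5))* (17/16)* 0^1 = 0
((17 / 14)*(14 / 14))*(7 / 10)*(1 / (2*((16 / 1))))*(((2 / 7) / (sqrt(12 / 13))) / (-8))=-17*sqrt(39) / 107520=-0.00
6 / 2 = 3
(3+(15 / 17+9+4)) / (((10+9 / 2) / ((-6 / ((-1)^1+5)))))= -861 / 493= -1.75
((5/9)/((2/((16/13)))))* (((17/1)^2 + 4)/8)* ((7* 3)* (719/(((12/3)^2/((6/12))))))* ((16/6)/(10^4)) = 1474669/936000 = 1.58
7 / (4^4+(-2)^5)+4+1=161 / 32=5.03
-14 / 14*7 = -7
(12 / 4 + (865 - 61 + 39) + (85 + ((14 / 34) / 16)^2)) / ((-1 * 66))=-68879153 / 4882944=-14.11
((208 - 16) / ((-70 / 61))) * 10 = -11712 / 7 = -1673.14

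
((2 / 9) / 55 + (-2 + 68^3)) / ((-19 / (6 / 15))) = -311285704 / 47025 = -6619.58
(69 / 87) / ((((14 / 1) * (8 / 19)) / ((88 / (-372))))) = -4807 / 151032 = -0.03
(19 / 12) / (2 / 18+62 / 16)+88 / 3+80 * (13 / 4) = 249458 / 861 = 289.73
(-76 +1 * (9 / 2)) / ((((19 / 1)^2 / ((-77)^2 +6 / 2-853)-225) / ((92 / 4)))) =1284987 / 175756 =7.31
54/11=4.91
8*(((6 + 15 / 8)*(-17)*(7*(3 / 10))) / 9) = -2499 / 10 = -249.90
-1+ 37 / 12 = 25 / 12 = 2.08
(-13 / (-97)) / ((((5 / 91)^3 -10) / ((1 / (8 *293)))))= -9796423 / 1713350890280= -0.00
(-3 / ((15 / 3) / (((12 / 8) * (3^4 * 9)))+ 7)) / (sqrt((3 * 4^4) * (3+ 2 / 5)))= -2187 * sqrt(255) / 4166768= -0.01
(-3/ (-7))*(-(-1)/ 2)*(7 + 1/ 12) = 85/ 56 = 1.52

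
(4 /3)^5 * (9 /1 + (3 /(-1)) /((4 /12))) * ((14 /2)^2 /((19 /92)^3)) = 0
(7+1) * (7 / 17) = 56 / 17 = 3.29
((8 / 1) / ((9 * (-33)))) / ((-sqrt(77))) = 8 * sqrt(77) / 22869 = 0.00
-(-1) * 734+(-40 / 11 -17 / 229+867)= 4023572 / 2519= 1597.29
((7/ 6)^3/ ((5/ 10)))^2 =10.09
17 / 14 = 1.21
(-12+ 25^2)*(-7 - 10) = -10421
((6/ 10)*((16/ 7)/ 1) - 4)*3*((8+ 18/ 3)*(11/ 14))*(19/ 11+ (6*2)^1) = -41676/ 35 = -1190.74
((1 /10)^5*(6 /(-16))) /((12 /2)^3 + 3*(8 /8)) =-1 /58400000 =-0.00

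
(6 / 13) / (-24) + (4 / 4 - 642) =-641.02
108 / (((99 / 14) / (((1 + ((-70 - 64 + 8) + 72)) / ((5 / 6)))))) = -53424 / 55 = -971.35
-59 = -59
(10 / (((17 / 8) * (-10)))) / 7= -8 / 119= -0.07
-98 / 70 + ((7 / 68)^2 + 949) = 21908757 / 23120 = 947.61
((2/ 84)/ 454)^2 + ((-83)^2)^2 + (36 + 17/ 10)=86276596685157149/ 1817943120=47458358.70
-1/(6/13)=-13/6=-2.17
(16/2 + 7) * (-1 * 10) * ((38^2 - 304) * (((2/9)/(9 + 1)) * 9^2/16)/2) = -38475/4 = -9618.75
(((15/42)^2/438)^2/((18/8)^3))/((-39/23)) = -0.00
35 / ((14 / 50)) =125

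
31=31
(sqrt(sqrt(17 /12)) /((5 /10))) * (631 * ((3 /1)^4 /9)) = 1893 * 17^(1 /4) * sqrt(2) * 3^(3 /4) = 12391.35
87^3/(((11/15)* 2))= 9877545/22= 448979.32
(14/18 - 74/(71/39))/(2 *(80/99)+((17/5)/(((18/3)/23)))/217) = -608135990/25567313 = -23.79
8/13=0.62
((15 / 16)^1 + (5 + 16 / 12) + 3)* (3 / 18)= 493 / 288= 1.71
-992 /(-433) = 992 /433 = 2.29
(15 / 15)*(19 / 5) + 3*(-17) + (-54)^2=14344 / 5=2868.80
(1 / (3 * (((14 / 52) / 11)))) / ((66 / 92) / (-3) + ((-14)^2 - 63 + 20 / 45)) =39468 / 386029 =0.10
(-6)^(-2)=1 / 36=0.03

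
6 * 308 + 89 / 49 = 90641 / 49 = 1849.82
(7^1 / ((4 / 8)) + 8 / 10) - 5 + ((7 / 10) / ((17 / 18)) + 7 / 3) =3283 / 255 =12.87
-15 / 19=-0.79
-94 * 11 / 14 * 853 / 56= -441001 / 392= -1125.00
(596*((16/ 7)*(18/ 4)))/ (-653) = -42912/ 4571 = -9.39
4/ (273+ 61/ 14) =56/ 3883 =0.01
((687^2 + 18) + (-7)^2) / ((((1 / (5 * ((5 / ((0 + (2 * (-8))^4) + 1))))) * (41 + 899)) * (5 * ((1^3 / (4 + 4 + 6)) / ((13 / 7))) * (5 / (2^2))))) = 12272936 / 15401195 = 0.80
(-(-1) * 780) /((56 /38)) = 3705 /7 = 529.29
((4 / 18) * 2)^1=4 / 9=0.44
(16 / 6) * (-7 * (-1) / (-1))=-56 / 3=-18.67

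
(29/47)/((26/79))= 2291/1222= 1.87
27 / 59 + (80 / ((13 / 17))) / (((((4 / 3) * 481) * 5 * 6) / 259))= 18605 / 9971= 1.87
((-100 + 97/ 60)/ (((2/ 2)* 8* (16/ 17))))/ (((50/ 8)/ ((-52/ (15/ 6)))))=1304563/ 30000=43.49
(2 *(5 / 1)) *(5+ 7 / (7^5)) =120060 / 2401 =50.00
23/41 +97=4000/41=97.56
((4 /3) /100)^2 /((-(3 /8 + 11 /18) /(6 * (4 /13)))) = -192 /576875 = -0.00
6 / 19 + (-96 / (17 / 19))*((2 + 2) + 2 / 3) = -161626 / 323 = -500.39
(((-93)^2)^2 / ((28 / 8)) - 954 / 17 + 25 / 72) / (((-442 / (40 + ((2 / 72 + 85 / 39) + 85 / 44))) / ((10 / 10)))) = -10402648617537049 / 4873941072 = -2134340.25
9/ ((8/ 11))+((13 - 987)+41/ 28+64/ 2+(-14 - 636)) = -88377/ 56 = -1578.16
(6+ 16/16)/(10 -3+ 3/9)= 0.95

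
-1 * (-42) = 42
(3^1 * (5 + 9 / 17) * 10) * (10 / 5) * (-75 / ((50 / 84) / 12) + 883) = -208680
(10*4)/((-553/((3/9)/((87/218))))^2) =0.00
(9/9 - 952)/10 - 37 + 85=-471/10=-47.10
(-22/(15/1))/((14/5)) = -11/21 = -0.52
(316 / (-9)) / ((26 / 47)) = -7426 / 117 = -63.47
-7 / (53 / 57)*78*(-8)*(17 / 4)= 1058148 / 53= 19965.06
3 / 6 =1 / 2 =0.50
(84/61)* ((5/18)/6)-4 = -2161/549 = -3.94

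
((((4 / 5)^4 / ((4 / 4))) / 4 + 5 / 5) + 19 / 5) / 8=383 / 625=0.61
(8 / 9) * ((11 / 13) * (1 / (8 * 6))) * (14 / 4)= 77 / 1404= 0.05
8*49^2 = 19208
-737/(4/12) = -2211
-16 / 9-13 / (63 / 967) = -12683 / 63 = -201.32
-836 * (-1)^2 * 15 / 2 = -6270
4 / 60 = 1 / 15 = 0.07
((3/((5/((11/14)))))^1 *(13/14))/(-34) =-429/33320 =-0.01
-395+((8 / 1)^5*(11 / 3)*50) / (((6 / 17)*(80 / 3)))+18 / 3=1913713 / 3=637904.33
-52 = -52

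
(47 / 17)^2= 2209 / 289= 7.64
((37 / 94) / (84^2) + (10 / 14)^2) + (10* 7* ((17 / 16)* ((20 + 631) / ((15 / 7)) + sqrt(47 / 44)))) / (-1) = -14986194551 / 663264 -595* sqrt(517) / 176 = -22671.48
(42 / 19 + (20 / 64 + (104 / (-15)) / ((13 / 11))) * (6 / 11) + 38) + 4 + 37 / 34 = 6007301 / 142120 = 42.27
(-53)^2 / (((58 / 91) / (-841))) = -7412951 / 2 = -3706475.50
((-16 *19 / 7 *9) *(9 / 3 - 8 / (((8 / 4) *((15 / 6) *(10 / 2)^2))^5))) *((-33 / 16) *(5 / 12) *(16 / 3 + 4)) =57403564448109 / 6103515625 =9405.00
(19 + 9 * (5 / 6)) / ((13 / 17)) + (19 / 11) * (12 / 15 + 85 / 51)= 166943 / 4290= 38.91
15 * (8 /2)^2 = 240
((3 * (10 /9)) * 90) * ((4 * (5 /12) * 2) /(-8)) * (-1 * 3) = 375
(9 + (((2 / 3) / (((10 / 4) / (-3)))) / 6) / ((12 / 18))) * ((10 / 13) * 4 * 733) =19847.38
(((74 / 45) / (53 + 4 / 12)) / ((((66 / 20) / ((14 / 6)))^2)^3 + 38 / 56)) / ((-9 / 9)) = -0.00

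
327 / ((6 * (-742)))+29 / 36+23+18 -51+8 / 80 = -153058 / 16695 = -9.17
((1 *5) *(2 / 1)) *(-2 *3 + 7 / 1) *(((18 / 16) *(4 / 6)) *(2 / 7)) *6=90 / 7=12.86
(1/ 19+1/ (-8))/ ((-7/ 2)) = 11/ 532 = 0.02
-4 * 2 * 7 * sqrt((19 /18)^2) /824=-133 /1854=-0.07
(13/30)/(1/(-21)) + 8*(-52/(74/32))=-69927/370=-188.99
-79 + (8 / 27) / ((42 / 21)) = -2129 / 27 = -78.85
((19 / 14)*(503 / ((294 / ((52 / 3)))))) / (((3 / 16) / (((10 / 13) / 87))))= 1529120 / 805707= 1.90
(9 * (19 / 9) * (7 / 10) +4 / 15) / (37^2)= 11 / 1110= 0.01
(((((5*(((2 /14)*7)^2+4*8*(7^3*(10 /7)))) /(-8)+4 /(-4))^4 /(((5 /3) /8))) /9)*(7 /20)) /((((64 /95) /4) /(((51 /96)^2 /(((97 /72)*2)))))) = 4359362838928319944168671 /4068474880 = 1071498034892210.01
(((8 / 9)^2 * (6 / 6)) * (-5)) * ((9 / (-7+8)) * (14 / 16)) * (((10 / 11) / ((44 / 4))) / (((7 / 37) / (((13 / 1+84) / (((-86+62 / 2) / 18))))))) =574240 / 1331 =431.44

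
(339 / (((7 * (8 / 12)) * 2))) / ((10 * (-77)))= -1017 / 21560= -0.05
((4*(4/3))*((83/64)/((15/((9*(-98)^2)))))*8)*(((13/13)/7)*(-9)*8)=-16398144/5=-3279628.80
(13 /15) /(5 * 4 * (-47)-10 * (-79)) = -0.01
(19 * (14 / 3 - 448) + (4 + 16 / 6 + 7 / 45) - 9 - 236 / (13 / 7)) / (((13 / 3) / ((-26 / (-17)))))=-10006528 / 3315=-3018.56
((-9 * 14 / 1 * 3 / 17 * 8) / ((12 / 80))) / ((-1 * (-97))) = -20160 / 1649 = -12.23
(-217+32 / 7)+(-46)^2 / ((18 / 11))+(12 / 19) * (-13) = 1283749 / 1197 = 1072.47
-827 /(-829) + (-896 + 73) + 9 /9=-680611 /829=-821.00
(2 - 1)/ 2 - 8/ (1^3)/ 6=-5/ 6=-0.83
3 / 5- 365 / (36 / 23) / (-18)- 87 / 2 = -97021 / 3240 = -29.94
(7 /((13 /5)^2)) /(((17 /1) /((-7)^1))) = -1225 /2873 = -0.43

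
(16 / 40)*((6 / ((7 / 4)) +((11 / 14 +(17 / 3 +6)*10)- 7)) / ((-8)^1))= -4783 / 840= -5.69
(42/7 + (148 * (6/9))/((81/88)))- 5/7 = 191327/1701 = 112.48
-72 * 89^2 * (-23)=13117176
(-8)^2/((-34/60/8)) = -15360/17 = -903.53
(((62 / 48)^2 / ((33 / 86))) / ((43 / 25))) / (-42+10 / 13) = -312325 / 5094144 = -0.06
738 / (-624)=-123 / 104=-1.18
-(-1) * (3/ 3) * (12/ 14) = 0.86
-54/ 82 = -27/ 41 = -0.66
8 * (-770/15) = -410.67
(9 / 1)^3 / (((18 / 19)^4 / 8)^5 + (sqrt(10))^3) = -1332630434694439199773049950804413862154041793316 / 176625763067357285325214401353497719575081637696807197 + 5150407251044690133582864401339852317069811676769527645* sqrt(10) / 706503052269429141300857605413990878300326550787228788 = 23.05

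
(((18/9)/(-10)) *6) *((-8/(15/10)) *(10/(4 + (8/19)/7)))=2128/135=15.76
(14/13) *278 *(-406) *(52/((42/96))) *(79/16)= -71332576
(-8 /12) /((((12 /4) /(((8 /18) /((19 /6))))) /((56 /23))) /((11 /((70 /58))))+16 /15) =-204160 /621631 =-0.33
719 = 719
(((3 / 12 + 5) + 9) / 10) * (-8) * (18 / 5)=-41.04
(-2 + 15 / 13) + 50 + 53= 1328 / 13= 102.15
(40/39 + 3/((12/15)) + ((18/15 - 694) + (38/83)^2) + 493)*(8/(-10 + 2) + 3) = -389.63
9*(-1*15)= -135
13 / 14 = 0.93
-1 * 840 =-840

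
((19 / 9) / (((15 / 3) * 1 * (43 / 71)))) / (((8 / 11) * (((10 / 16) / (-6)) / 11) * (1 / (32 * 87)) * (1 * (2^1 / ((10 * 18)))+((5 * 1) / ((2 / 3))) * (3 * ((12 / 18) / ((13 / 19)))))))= -6444637056 / 501595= -12848.29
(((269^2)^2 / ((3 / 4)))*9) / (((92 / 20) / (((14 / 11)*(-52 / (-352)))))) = 7147296048165 / 2783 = 2568198364.41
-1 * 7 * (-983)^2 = -6764023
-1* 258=-258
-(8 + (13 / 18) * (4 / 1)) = -98 / 9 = -10.89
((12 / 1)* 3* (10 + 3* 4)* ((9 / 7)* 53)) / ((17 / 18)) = 6800112 / 119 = 57143.80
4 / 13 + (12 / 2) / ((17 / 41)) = 3266 / 221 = 14.78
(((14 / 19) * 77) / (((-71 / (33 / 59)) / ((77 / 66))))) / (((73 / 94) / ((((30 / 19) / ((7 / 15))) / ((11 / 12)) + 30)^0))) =-3901282 / 5810143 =-0.67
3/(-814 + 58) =-1/252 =-0.00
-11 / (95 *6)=-11 / 570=-0.02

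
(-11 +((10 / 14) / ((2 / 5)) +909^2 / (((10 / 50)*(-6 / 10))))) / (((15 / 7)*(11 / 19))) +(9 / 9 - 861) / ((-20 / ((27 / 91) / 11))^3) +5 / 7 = -2226778226894255511 / 401201200400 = -5550278.08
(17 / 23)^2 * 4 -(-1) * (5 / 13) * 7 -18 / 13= 24021 / 6877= 3.49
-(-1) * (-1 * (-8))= 8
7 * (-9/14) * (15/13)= -135/26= -5.19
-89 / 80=-1.11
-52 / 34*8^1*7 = -1456 / 17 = -85.65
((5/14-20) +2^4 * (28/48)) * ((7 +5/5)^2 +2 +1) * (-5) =145055/42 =3453.69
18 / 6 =3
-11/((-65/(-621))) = -6831/65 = -105.09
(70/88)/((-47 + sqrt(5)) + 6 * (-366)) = -78505/221365936 - 35 * sqrt(5)/221365936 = -0.00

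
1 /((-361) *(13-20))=0.00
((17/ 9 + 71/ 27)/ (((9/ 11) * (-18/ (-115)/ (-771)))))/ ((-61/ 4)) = 1300420/ 729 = 1783.84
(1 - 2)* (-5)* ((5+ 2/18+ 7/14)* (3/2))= 505/12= 42.08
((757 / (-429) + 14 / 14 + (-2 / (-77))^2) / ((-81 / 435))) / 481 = 25612220 / 3002996997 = 0.01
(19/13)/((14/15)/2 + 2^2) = 285/871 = 0.33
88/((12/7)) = 154/3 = 51.33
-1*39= -39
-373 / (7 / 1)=-373 / 7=-53.29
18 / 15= 1.20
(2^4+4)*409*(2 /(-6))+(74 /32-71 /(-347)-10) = -2734.15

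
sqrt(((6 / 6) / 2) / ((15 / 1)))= sqrt(30) / 30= 0.18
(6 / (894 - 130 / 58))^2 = 30276 / 668791321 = 0.00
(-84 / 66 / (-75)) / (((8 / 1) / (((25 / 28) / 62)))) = 1 / 32736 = 0.00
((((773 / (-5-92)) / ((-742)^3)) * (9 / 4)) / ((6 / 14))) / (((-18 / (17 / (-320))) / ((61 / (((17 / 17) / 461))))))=369538061 / 43475704688640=0.00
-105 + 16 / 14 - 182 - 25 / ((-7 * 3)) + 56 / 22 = -9310 / 33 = -282.12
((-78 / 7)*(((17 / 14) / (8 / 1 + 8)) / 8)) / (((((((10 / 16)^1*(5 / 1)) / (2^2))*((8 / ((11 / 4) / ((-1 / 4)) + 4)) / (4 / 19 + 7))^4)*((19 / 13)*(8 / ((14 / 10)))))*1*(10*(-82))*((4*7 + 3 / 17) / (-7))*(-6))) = 41310359656749001 / 31868917029928960000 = 0.00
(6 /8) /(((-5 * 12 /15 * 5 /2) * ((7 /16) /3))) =-18 /35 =-0.51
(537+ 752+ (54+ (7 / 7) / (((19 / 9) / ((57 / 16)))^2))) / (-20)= -344537 / 5120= -67.29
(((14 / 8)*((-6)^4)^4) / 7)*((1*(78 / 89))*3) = 165034929586176 / 89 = 1854325051530.07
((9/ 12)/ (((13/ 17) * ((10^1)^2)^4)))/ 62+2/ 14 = 322400000357/ 2256800000000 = 0.14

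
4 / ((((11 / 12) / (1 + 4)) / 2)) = 480 / 11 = 43.64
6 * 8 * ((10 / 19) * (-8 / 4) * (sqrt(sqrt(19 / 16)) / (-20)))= 24 * 19^(1 / 4) / 19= 2.64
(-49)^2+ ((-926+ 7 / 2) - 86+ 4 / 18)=25069 / 18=1392.72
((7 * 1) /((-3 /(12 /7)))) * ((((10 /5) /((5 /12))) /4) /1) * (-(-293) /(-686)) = 3516 /1715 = 2.05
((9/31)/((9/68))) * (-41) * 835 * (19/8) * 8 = -44231620/31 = -1426826.45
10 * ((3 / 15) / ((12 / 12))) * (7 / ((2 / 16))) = 112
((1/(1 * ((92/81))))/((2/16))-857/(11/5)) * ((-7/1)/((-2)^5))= -677411/8096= -83.67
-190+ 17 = -173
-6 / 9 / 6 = -1 / 9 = -0.11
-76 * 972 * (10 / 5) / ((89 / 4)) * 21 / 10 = -6205248 / 445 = -13944.38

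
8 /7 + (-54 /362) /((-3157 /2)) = 653102 /571417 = 1.14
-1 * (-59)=59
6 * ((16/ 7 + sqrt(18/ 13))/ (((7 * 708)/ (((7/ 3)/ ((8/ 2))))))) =sqrt(26)/ 6136 + 2/ 1239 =0.00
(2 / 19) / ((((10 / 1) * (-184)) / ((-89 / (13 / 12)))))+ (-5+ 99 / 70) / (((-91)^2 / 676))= -0.29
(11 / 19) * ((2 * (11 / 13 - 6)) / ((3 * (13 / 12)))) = -5896 / 3211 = -1.84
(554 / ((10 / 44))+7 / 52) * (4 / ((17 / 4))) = 149132 / 65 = 2294.34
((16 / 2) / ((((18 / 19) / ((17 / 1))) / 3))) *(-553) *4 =-2857904 / 3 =-952634.67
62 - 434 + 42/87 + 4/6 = -32264/87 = -370.85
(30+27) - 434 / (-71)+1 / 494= 2213685 / 35074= 63.11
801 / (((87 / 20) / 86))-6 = 459066 / 29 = 15829.86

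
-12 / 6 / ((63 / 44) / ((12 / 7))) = -2.39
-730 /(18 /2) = -81.11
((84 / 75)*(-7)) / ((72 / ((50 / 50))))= -49 / 450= -0.11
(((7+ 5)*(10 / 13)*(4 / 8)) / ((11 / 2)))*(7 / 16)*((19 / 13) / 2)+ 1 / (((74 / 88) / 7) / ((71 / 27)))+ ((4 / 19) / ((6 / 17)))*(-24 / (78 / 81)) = 1029181991 / 141142716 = 7.29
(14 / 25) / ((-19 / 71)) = -994 / 475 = -2.09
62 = 62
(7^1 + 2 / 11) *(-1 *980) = -77420 / 11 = -7038.18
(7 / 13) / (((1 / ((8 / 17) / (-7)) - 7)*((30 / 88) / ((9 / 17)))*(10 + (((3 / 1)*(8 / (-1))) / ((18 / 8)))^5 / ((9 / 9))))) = 0.00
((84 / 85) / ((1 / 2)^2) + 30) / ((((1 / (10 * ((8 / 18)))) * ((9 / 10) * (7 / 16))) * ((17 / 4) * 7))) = 4925440 / 382347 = 12.88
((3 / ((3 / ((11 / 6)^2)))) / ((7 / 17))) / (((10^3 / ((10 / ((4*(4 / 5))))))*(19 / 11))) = 0.01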